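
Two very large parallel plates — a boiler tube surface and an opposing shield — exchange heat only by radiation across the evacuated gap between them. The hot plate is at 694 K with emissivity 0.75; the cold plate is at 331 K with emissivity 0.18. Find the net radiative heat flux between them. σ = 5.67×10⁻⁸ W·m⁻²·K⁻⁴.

For two infinite grey parallel plates, q = σ(T₁⁴ − T₂⁴)/(1/ε₁ + 1/ε₂ − 1).
T₁⁴ − T₂⁴ = 2.320×10¹¹ − 1.200×10¹⁰ = 2.200×10¹¹ K⁴.
1/ε₁ + 1/ε₂ − 1 = 1.333 + 5.556 − 1 = 5.889.
q = 5.67×10⁻⁸ × 2.200×10¹¹ / 5.889.

q ≈ 2120 W/m²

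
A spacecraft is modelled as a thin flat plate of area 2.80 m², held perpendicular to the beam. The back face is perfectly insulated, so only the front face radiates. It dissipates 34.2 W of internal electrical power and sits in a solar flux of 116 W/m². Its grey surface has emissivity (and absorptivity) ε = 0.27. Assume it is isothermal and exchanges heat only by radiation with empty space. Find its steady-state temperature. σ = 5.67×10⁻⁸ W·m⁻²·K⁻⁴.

At steady state, absorbed solar power + internal power = radiated power.
Absorbed: α·S·A_cross = 0.27·116·2.800 = 87.70 W (cross-section A).
Total input = 87.70 + 34.2 = 121.9 W.
Radiated: εσ·A_surf·T⁴ with A_surf = A = 2.800 m².
T⁴ = 121.9/(0.27·5.67×10⁻⁸·2.800) = 2.844×10⁹ K⁴.

T ≈ 231 K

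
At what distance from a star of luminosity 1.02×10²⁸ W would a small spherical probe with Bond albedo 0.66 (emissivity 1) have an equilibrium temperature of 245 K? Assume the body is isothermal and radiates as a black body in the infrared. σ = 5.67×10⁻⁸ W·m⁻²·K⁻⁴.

d ≈ 5.81×10¹¹ m

For an isothermal black-emitting sphere, (1−a)S·πr² = σ·4πr²·T⁴ ⇒ S = 4σT⁴/(1−a).
S = 4·5.67×10⁻⁸·(245)⁴/0.340 = 2403 W/m².
Flux falls as S = L/(4πd²), so d = √(L/(4πS)) = √(1.02×10²⁸/(4π·2403)).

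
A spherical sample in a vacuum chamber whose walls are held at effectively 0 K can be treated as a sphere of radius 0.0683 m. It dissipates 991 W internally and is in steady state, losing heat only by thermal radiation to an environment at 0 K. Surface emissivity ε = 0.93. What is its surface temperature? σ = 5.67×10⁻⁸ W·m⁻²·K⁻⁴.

T ≈ 752 K

Steady state: internal power = radiated power, P = εσA T⁴.
Radiating area A = 4πr² = 0.05862 m².
T⁴ = P/(εσA) = 991/(0.93·5.67×10⁻⁸·0.05862) = 3.206×10¹¹ K⁴.
T = (3.206×10¹¹)^(1/4).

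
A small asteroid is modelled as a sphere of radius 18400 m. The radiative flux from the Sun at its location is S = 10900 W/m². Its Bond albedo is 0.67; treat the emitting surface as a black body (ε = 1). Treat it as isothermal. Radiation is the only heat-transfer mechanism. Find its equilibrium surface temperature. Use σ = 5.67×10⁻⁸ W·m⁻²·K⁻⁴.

At equilibrium, absorbed power = emitted power.
Absorbing cross-section = πr² = 1.064×10⁹ m²; emitting surface = 4πr² = 4.254×10⁹ m² (ratio 4).
(1−a)S·A_cross = εσ·A_surf·T⁴  ⇒  T⁴ = (1−a)S/(4σ).
T⁴ = 0.330·10900/(4·5.67×10⁻⁸) = 1.586×10¹⁰ K⁴.
T = (1.586×10¹⁰)^(1/4).

T ≈ 355 K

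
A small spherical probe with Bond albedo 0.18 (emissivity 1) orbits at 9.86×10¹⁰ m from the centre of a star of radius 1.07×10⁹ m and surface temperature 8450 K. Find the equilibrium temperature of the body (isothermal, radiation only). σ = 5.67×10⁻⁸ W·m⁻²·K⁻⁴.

The star's surface emits σT_*⁴; at distance d the flux is S = σT_*⁴(R_*/d)².
S = 5.67×10⁻⁸·(8450)⁴·(1.07×10⁹/9.86×10¹⁰)² = 34040 W/m².
For an isothermal sphere T⁴ = (1−a)S/(4σ) = 1.231×10¹¹ K⁴.

T ≈ 592 K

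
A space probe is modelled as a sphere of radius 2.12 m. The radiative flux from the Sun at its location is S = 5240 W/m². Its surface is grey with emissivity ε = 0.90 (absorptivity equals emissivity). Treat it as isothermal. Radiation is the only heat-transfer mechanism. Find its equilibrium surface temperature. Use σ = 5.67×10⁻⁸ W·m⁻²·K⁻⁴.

At equilibrium, absorbed power = emitted power.
Absorbing cross-section = πr² = 14.12 m²; emitting surface = 4πr² = 56.48 m² (ratio 4).
εS·A_cross = εσ·A_surf·T⁴  ⇒  T⁴ = S/(4σ)   (ε cancels).
T⁴ = 5240/(4·5.67×10⁻⁸) = 2.310×10¹⁰ K⁴.
T = (2.310×10¹⁰)^(1/4).

T ≈ 390 K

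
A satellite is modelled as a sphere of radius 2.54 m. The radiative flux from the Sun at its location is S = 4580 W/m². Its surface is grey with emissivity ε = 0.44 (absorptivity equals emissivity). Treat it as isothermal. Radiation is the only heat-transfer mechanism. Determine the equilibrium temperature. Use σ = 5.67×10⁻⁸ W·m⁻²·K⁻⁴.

At equilibrium, absorbed power = emitted power.
Absorbing cross-section = πr² = 20.27 m²; emitting surface = 4πr² = 81.07 m² (ratio 4).
εS·A_cross = εσ·A_surf·T⁴  ⇒  T⁴ = S/(4σ)   (ε cancels).
T⁴ = 4580/(4·5.67×10⁻⁸) = 2.019×10¹⁰ K⁴.
T = (2.019×10¹⁰)^(1/4).

T ≈ 377 K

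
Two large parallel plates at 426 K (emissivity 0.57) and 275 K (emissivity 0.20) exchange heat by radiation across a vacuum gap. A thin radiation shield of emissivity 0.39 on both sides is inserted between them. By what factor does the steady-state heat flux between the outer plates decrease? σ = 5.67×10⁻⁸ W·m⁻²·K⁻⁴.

factor ≈ 1.72

Without shield: q₀ = σΔ(T⁴)/(1/ε₁+1/ε₂−1) with denominator 5.754.
With shield the two gaps are in series; the resistances add: (1/ε₁+1/ε_s−1)+(1/ε_s+1/ε₂−1) = 3.318+6.564 = 9.883.
Heat-flux ratio q₀/q = 9.883/5.754.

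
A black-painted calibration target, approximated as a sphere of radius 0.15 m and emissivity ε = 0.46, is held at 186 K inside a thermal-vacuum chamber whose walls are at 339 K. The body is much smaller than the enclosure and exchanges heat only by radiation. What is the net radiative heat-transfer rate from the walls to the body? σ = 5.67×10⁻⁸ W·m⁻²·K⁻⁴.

P_net ≈ 88.6 W

For a small grey body in a large enclosure: P_net = εσA(T_body⁴ − T_wall⁴).
A = 4πr² = 0.2827 m²; T_body⁴ − T_wall⁴ = 1.197×10⁹ − 1.321×10¹⁰ = -1.201×10¹⁰ K⁴.
|P_net| = 0.46·5.67×10⁻⁸·0.2827·1.201×10¹⁰.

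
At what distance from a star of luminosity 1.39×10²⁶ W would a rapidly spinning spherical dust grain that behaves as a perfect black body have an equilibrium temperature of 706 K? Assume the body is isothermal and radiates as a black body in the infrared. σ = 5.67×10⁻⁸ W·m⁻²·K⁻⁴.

For an isothermal black-emitting sphere, (1−a)S·πr² = σ·4πr²·T⁴ ⇒ S = 4σT⁴/(1−a).
S = 4·5.67×10⁻⁸·(706)⁴/1.00 = 56350 W/m².
Flux falls as S = L/(4πd²), so d = √(L/(4πS)) = √(1.39×10²⁶/(4π·56350)).

d ≈ 1.40×10¹⁰ m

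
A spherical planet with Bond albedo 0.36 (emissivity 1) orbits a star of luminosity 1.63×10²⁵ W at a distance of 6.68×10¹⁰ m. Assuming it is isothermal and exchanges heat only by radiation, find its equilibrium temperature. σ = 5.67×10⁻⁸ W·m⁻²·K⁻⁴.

First find the stellar flux at distance d: S = L/(4πd²) = 1.63×10²⁵/(4π·(6.68×10¹⁰)²) = 290.7 W/m².
For an isothermal sphere, absorbed (1−a)S·πr² = emitted σ·4πr²·T⁴, so T⁴ = (1−a)S/(4σ).
T⁴ = 0.640·290.7/(4·5.67×10⁻⁸) = 8.203×10⁸ K⁴.

T ≈ 169 K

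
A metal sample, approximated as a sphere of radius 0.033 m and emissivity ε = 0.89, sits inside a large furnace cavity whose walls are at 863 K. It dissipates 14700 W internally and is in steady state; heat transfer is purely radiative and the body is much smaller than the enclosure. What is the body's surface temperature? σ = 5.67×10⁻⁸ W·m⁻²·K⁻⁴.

T ≈ 2160 K

For a small grey body in a large enclosure, net radiated power = εσA(T⁴ − T_w⁴).
Steady state: P = εσA(T⁴ − T_w⁴) with A = 4πr² = 0.01368 m².
T⁴ = P/(εσA) + T_w⁴ = 14700/(0.89·5.67×10⁻⁸·0.01368) + (863)⁴
    = 2.129×10¹³ + 5.547×10¹¹ = 2.184×10¹³ K⁴.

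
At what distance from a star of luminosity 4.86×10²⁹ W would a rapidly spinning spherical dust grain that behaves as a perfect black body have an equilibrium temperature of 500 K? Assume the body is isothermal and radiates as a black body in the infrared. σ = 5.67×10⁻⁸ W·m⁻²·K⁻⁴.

d ≈ 1.65×10¹² m

For an isothermal black-emitting sphere, (1−a)S·πr² = σ·4πr²·T⁴ ⇒ S = 4σT⁴/(1−a).
S = 4·5.67×10⁻⁸·(500)⁴/1.00 = 14180 W/m².
Flux falls as S = L/(4πd²), so d = √(L/(4πS)) = √(4.86×10²⁹/(4π·14180)).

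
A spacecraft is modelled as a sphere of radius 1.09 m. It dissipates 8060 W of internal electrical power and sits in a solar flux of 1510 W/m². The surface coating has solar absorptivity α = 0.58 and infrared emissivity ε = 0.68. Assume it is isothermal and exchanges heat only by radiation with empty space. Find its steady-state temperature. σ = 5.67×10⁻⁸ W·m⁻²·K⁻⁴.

T ≈ 375 K

At steady state, absorbed solar power + internal power = radiated power.
Absorbed: α·S·A_cross = 0.58·1510·3.733 = 3269 W (cross-section πr²).
Total input = 3269 + 8060 = 11330 W.
Radiated: εσ·A_surf·T⁴ with A_surf = 4πr² = 14.93 m².
T⁴ = 11330/(0.68·5.67×10⁻⁸·14.93) = 1.968×10¹⁰ K⁴.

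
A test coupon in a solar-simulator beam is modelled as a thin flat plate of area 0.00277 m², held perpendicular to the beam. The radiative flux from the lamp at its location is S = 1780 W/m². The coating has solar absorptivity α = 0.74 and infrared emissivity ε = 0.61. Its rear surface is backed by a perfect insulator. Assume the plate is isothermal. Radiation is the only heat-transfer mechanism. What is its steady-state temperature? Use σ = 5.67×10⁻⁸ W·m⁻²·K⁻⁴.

T ≈ 442 K

At equilibrium, absorbed power = emitted power.
Absorbing cross-section = A = 0.002770 m²; emitting surface = A = 0.002770 m² (ratio 1).
αS·A_cross = εσ·A_surf·T⁴  ⇒  T⁴ = αS/(ε·1σ).
T⁴ = 0.740·1780/(0.61·1·5.67×10⁻⁸) = 3.808×10¹⁰ K⁴.
T = (3.808×10¹⁰)^(1/4).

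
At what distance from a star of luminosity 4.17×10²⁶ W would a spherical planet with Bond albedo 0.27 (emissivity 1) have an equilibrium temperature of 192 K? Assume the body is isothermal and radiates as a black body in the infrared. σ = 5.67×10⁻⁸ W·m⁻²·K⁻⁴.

For an isothermal black-emitting sphere, (1−a)S·πr² = σ·4πr²·T⁴ ⇒ S = 4σT⁴/(1−a).
S = 4·5.67×10⁻⁸·(192)⁴/0.730 = 422.2 W/m².
Flux falls as S = L/(4πd²), so d = √(L/(4πS)) = √(4.17×10²⁶/(4π·422.2)).

d ≈ 2.80×10¹¹ m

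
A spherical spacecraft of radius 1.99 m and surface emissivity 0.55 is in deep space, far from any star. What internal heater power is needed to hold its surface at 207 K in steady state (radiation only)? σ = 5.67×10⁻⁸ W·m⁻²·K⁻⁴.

P ≈ 2850 W

P = εσ·4πr²·T⁴.
4πr² = 49.76 m²; T⁴ = 1.836×10⁹ K⁴.
P = 0.55·5.67×10⁻⁸·49.76·1.836×10⁹.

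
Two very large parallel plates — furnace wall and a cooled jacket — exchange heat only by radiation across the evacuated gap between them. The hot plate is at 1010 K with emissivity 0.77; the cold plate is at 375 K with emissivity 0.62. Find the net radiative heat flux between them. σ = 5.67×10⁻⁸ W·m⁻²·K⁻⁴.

For two infinite grey parallel plates, q = σ(T₁⁴ − T₂⁴)/(1/ε₁ + 1/ε₂ − 1).
T₁⁴ − T₂⁴ = 1.041×10¹² − 1.978×10¹⁰ = 1.021×10¹² K⁴.
1/ε₁ + 1/ε₂ − 1 = 1.299 + 1.613 − 1 = 1.912.
q = 5.67×10⁻⁸ × 1.021×10¹² / 1.912.

q ≈ 30300 W/m²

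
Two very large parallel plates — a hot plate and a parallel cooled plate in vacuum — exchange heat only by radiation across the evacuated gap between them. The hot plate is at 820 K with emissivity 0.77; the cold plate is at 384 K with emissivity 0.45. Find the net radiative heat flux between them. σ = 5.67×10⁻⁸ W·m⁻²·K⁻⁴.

q ≈ 9680 W/m²

For two infinite grey parallel plates, q = σ(T₁⁴ − T₂⁴)/(1/ε₁ + 1/ε₂ − 1).
T₁⁴ − T₂⁴ = 4.521×10¹¹ − 2.174×10¹⁰ = 4.304×10¹¹ K⁴.
1/ε₁ + 1/ε₂ − 1 = 1.299 + 2.222 − 1 = 2.521.
q = 5.67×10⁻⁸ × 4.304×10¹¹ / 2.521.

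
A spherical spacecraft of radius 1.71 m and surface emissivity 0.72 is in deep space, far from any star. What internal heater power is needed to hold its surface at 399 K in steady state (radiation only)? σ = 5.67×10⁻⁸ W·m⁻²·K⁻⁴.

P = εσ·4πr²·T⁴.
4πr² = 36.75 m²; T⁴ = 2.534×10¹⁰ K⁴.
P = 0.72·5.67×10⁻⁸·36.75·2.534×10¹⁰.

P ≈ 38000 W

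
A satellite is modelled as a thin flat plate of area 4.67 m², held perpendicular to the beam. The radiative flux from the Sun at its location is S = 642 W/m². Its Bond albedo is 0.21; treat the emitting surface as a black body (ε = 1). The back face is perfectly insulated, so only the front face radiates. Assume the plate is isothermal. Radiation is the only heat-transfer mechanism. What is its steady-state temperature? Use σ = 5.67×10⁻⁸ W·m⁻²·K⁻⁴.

T ≈ 308 K

At equilibrium, absorbed power = emitted power.
Absorbing cross-section = A = 4.670 m²; emitting surface = A = 4.670 m² (ratio 1).
(1−a)S·A_cross = εσ·A_surf·T⁴  ⇒  T⁴ = (1−a)S/(1σ).
T⁴ = 0.790·642/(1·5.67×10⁻⁸) = 8.945×10⁹ K⁴.
T = (8.945×10⁹)^(1/4).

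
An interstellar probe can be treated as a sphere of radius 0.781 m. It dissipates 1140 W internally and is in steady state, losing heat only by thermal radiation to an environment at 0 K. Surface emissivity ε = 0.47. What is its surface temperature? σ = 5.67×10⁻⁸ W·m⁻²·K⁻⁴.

T ≈ 273 K

Steady state: internal power = radiated power, P = εσA T⁴.
Radiating area A = 4πr² = 7.665 m².
T⁴ = P/(εσA) = 1140/(0.47·5.67×10⁻⁸·7.665) = 5.581×10⁹ K⁴.
T = (5.581×10⁹)^(1/4).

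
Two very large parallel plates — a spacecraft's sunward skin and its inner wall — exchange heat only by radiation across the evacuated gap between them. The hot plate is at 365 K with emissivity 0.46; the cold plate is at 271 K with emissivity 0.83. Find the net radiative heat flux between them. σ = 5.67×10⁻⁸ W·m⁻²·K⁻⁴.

For two infinite grey parallel plates, q = σ(T₁⁴ − T₂⁴)/(1/ε₁ + 1/ε₂ − 1).
T₁⁴ − T₂⁴ = 1.775×10¹⁰ − 5.394×10⁹ = 1.236×10¹⁰ K⁴.
1/ε₁ + 1/ε₂ − 1 = 2.174 + 1.205 − 1 = 2.379.
q = 5.67×10⁻⁸ × 1.236×10¹⁰ / 2.379.

q ≈ 295 W/m²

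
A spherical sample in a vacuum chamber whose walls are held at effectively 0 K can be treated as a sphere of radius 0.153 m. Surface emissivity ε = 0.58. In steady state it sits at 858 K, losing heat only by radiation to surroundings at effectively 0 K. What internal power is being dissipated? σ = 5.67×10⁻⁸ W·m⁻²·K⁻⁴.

P ≈ 5240 W

Steady state: P = εσA T⁴.
A = 4πr² = 0.2942 m²; T⁴ = (858)⁴ = 5.419×10¹¹ K⁴.
P = 0.58 × 5.67×10⁻⁸ × 0.2942 × 5.419×10¹¹.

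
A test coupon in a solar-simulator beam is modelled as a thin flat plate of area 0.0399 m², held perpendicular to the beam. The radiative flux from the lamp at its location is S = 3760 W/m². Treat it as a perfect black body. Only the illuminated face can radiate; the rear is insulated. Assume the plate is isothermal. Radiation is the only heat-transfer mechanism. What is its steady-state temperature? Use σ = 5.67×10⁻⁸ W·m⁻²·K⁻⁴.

T ≈ 507 K

At equilibrium, absorbed power = emitted power.
Absorbing cross-section = A = 0.03990 m²; emitting surface = A = 0.03990 m² (ratio 1).
S·A_cross = εσ·A_surf·T⁴  ⇒  T⁴ = S/(1σ).
T⁴ = 1.00·3760/(1·5.67×10⁻⁸) = 6.631×10¹⁰ K⁴.
T = (6.631×10¹⁰)^(1/4).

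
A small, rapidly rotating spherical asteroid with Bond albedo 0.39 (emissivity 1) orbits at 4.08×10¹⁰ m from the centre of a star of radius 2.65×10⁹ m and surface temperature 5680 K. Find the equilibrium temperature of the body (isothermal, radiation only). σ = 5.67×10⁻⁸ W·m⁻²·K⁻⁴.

T ≈ 905 K

The star's surface emits σT_*⁴; at distance d the flux is S = σT_*⁴(R_*/d)².
S = 5.67×10⁻⁸·(5680)⁴·(2.65×10⁹/4.08×10¹⁰)² = 2.490×10⁵ W/m².
For an isothermal sphere T⁴ = (1−a)S/(4σ) = 6.696×10¹¹ K⁴.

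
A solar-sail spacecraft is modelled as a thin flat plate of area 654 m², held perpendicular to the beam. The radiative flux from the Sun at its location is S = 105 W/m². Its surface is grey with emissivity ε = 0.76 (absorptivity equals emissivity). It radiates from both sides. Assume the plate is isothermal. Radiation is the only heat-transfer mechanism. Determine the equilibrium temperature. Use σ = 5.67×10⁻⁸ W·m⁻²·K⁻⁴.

At equilibrium, absorbed power = emitted power.
Absorbing cross-section = A = 654.0 m²; emitting surface = 2A = 1308 m² (ratio 2).
εS·A_cross = εσ·A_surf·T⁴  ⇒  T⁴ = S/(2σ)   (ε cancels).
T⁴ = 105/(2·5.67×10⁻⁸) = 9.259×10⁸ K⁴.
T = (9.259×10⁸)^(1/4).

T ≈ 174 K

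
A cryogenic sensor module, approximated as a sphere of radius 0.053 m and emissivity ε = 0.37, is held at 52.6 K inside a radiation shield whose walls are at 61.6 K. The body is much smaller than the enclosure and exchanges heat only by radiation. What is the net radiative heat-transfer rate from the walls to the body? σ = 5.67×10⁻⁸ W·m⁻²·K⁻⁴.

For a small grey body in a large enclosure: P_net = εσA(T_body⁴ − T_wall⁴).
A = 4πr² = 0.03530 m²; T_body⁴ − T_wall⁴ = 7.655×10⁶ − 1.440×10⁷ = -6.744×10⁶ K⁴.
|P_net| = 0.37·5.67×10⁻⁸·0.03530·6.744×10⁶.

P_net ≈ 0.00499 W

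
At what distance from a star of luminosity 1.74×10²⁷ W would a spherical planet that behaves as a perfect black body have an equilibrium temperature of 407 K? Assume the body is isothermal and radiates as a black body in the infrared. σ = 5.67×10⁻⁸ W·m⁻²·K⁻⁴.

d ≈ 1.49×10¹¹ m

For an isothermal black-emitting sphere, (1−a)S·πr² = σ·4πr²·T⁴ ⇒ S = 4σT⁴/(1−a).
S = 4·5.67×10⁻⁸·(407)⁴/1.00 = 6223 W/m².
Flux falls as S = L/(4πd²), so d = √(L/(4πS)) = √(1.74×10²⁷/(4π·6223)).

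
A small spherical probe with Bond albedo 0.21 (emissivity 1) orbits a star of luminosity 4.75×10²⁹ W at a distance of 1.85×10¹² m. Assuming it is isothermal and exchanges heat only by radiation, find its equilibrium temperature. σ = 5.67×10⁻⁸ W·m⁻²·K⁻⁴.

First find the stellar flux at distance d: S = L/(4πd²) = 4.75×10²⁹/(4π·(1.85×10¹²)²) = 11040 W/m².
For an isothermal sphere, absorbed (1−a)S·πr² = emitted σ·4πr²·T⁴, so T⁴ = (1−a)S/(4σ).
T⁴ = 0.790·11040/(4·5.67×10⁻⁸) = 3.847×10¹⁰ K⁴.

T ≈ 443 K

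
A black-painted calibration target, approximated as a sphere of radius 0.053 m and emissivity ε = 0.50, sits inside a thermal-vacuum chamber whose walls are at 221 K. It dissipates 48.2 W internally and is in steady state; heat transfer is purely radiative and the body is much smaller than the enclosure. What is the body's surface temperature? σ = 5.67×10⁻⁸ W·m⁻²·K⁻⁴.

For a small grey body in a large enclosure, net radiated power = εσA(T⁴ − T_w⁴).
Steady state: P = εσA(T⁴ − T_w⁴) with A = 4πr² = 0.03530 m².
T⁴ = P/(εσA) + T_w⁴ = 48.2/(0.50·5.67×10⁻⁸·0.03530) + (221)⁴
    = 4.817×10¹⁰ + 2.385×10⁹ = 5.055×10¹⁰ K⁴.

T ≈ 474 K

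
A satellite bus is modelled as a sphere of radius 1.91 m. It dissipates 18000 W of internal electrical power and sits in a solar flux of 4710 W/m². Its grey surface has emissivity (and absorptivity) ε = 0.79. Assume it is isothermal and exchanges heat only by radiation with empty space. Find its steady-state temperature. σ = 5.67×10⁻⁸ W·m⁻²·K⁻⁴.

At steady state, absorbed solar power + internal power = radiated power.
Absorbed: α·S·A_cross = 0.79·4710·11.46 = 42640 W (cross-section πr²).
Total input = 42640 + 18000 = 60640 W.
Radiated: εσ·A_surf·T⁴ with A_surf = 4πr² = 45.84 m².
T⁴ = 60640/(0.79·5.67×10⁻⁸·45.84) = 2.953×10¹⁰ K⁴.

T ≈ 415 K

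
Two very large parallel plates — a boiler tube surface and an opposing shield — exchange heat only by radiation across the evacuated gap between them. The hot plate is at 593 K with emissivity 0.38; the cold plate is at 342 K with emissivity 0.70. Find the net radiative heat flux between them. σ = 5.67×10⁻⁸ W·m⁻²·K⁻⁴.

For two infinite grey parallel plates, q = σ(T₁⁴ − T₂⁴)/(1/ε₁ + 1/ε₂ − 1).
T₁⁴ − T₂⁴ = 1.237×10¹¹ − 1.368×10¹⁰ = 1.100×10¹¹ K⁴.
1/ε₁ + 1/ε₂ − 1 = 2.632 + 1.429 − 1 = 3.060.
q = 5.67×10⁻⁸ × 1.100×10¹¹ / 3.060.

q ≈ 2040 W/m²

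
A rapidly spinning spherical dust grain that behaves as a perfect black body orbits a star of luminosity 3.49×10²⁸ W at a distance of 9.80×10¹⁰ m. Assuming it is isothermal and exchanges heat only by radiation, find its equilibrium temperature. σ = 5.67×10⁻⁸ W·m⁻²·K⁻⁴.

First find the stellar flux at distance d: S = L/(4πd²) = 3.49×10²⁸/(4π·(9.80×10¹⁰)²) = 2.892×10⁵ W/m².
For an isothermal sphere, absorbed (1−a)S·πr² = emitted σ·4πr²·T⁴, so T⁴ = (1−a)S/(4σ).
T⁴ = 1.00·2.892×10⁵/(4·5.67×10⁻⁸) = 1.275×10¹² K⁴.

T ≈ 1060 K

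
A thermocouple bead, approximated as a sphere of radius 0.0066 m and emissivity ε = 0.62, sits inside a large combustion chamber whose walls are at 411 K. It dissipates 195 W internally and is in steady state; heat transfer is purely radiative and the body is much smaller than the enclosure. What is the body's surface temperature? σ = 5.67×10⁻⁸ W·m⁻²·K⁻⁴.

For a small grey body in a large enclosure, net radiated power = εσA(T⁴ − T_w⁴).
Steady state: P = εσA(T⁴ − T_w⁴) with A = 4πr² = 5.474×10⁻⁴ m².
T⁴ = P/(εσA) + T_w⁴ = 195/(0.62·5.67×10⁻⁸·5.474×10⁻⁴) + (411)⁴
    = 1.013×10¹³ + 2.853×10¹⁰ = 1.016×10¹³ K⁴.

T ≈ 1790 K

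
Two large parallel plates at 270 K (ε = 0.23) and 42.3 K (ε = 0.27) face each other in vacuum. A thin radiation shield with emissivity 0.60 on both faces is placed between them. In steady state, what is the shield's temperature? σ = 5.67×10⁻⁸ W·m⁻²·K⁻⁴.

T_s ≈ 223 K

In steady state the net flux on the hot side equals that on the cold side.
σ(T₁⁴−T_s⁴)/D₁ = σ(T_s⁴−T₂⁴)/D₂, with D₁ = 1/ε₁+1/ε_s−1 = 5.014, D₂ = 1/ε_s+1/ε₂−1 = 4.370.
Solve for T_s⁴: T_s⁴ = (D₂·T₁⁴ + D₁·T₂⁴)/(D₁+D₂) = 2.477×10⁹ K⁴.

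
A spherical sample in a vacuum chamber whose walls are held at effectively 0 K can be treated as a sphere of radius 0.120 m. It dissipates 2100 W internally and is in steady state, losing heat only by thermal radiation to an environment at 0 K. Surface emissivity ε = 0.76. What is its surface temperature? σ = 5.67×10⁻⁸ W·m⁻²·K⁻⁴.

T ≈ 720 K

Steady state: internal power = radiated power, P = εσA T⁴.
Radiating area A = 4πr² = 0.1810 m².
T⁴ = P/(εσA) = 2100/(0.76·5.67×10⁻⁸·0.1810) = 2.693×10¹¹ K⁴.
T = (2.693×10¹¹)^(1/4).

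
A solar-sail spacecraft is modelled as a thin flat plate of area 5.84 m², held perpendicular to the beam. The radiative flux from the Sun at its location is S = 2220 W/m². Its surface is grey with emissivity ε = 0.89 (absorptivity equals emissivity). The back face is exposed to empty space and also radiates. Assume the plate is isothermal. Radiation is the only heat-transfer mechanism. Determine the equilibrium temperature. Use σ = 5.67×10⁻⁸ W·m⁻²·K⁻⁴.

At equilibrium, absorbed power = emitted power.
Absorbing cross-section = A = 5.840 m²; emitting surface = 2A = 11.68 m² (ratio 2).
εS·A_cross = εσ·A_surf·T⁴  ⇒  T⁴ = S/(2σ)   (ε cancels).
T⁴ = 2220/(2·5.67×10⁻⁸) = 1.958×10¹⁰ K⁴.
T = (1.958×10¹⁰)^(1/4).

T ≈ 374 K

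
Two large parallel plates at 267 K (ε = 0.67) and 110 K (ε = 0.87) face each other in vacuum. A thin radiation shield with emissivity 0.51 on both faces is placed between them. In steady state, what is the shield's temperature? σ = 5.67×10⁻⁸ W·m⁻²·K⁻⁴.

In steady state the net flux on the hot side equals that on the cold side.
σ(T₁⁴−T_s⁴)/D₁ = σ(T_s⁴−T₂⁴)/D₂, with D₁ = 1/ε₁+1/ε_s−1 = 2.453, D₂ = 1/ε_s+1/ε₂−1 = 2.110.
Solve for T_s⁴: T_s⁴ = (D₂·T₁⁴ + D₁·T₂⁴)/(D₁+D₂) = 2.429×10⁹ K⁴.

T_s ≈ 222 K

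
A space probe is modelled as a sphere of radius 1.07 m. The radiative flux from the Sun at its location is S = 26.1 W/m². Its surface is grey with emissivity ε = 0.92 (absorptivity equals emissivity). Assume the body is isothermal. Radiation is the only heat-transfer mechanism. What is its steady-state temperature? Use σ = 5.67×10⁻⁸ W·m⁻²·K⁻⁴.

At equilibrium, absorbed power = emitted power.
Absorbing cross-section = πr² = 3.597 m²; emitting surface = 4πr² = 14.39 m² (ratio 4).
εS·A_cross = εσ·A_surf·T⁴  ⇒  T⁴ = S/(4σ)   (ε cancels).
T⁴ = 26.1/(4·5.67×10⁻⁸) = 1.151×10⁸ K⁴.
T = (1.151×10⁸)^(1/4).

T ≈ 104 K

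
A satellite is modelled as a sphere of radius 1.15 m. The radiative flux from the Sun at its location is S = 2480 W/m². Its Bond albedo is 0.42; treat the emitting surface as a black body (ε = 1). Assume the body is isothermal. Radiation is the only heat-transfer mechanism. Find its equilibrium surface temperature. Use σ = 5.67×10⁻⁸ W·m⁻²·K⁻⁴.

T ≈ 282 K

At equilibrium, absorbed power = emitted power.
Absorbing cross-section = πr² = 4.155 m²; emitting surface = 4πr² = 16.62 m² (ratio 4).
(1−a)S·A_cross = εσ·A_surf·T⁴  ⇒  T⁴ = (1−a)S/(4σ).
T⁴ = 0.580·2480/(4·5.67×10⁻⁸) = 6.342×10⁹ K⁴.
T = (6.342×10⁹)^(1/4).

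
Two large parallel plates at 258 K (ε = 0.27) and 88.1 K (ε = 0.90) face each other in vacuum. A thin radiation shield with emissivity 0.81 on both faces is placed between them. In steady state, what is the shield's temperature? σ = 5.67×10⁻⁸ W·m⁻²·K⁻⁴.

T_s ≈ 185 K

In steady state the net flux on the hot side equals that on the cold side.
σ(T₁⁴−T_s⁴)/D₁ = σ(T_s⁴−T₂⁴)/D₂, with D₁ = 1/ε₁+1/ε_s−1 = 3.938, D₂ = 1/ε_s+1/ε₂−1 = 1.346.
Solve for T_s⁴: T_s⁴ = (D₂·T₁⁴ + D₁·T₂⁴)/(D₁+D₂) = 1.173×10⁹ K⁴.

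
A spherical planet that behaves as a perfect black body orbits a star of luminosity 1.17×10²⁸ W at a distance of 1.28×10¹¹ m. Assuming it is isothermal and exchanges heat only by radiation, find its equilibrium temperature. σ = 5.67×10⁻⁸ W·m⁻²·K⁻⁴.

T ≈ 708 K

First find the stellar flux at distance d: S = L/(4πd²) = 1.17×10²⁸/(4π·(1.28×10¹¹)²) = 56830 W/m².
For an isothermal sphere, absorbed (1−a)S·πr² = emitted σ·4πr²·T⁴, so T⁴ = (1−a)S/(4σ).
T⁴ = 1.00·56830/(4·5.67×10⁻⁸) = 2.506×10¹¹ K⁴.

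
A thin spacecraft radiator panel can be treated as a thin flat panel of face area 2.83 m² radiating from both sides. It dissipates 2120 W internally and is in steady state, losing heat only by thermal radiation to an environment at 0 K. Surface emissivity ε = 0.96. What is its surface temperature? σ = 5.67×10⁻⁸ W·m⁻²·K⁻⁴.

T ≈ 288 K

Steady state: internal power = radiated power, P = εσA T⁴.
Radiating area A = 2·2.83 = 5.660 m².
T⁴ = P/(εσA) = 2120/(0.96·5.67×10⁻⁸·5.660) = 6.881×10⁹ K⁴.
T = (6.881×10⁹)^(1/4).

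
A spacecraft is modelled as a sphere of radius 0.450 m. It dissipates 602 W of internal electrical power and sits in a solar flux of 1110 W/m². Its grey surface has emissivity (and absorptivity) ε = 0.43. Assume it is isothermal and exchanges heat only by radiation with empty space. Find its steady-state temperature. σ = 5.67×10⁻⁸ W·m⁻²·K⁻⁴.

At steady state, absorbed solar power + internal power = radiated power.
Absorbed: α·S·A_cross = 0.43·1110·0.6362 = 303.6 W (cross-section πr²).
Total input = 303.6 + 602 = 905.6 W.
Radiated: εσ·A_surf·T⁴ with A_surf = 4πr² = 2.545 m².
T⁴ = 905.6/(0.43·5.67×10⁻⁸·2.545) = 1.460×10¹⁰ K⁴.

T ≈ 348 K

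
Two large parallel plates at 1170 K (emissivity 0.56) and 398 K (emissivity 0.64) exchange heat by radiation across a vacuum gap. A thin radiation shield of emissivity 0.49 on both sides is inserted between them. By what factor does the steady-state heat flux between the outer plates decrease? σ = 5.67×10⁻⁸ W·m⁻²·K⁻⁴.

Without shield: q₀ = σΔ(T⁴)/(1/ε₁+1/ε₂−1) with denominator 2.348.
With shield the two gaps are in series; the resistances add: (1/ε₁+1/ε_s−1)+(1/ε_s+1/ε₂−1) = 2.827+2.603 = 5.430.
Heat-flux ratio q₀/q = 5.430/2.348.

factor ≈ 2.31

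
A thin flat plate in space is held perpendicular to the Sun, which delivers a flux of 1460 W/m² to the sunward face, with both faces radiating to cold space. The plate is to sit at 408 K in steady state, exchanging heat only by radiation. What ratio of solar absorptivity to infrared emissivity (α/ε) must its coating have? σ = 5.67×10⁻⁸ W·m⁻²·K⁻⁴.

α/ε ≈ 2.15

Balance: αS·A = εσ·2A·T⁴ ⇒ α/ε = 2σT⁴/S.
α/ε = 2·5.67×10⁻⁸·(408)⁴/1460 = 2·5.67×10⁻⁸·2.771×10¹⁰/1460.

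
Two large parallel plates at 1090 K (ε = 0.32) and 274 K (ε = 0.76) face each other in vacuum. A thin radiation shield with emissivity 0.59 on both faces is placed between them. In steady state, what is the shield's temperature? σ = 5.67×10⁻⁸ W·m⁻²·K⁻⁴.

T_s ≈ 837 K

In steady state the net flux on the hot side equals that on the cold side.
σ(T₁⁴−T_s⁴)/D₁ = σ(T_s⁴−T₂⁴)/D₂, with D₁ = 1/ε₁+1/ε_s−1 = 3.820, D₂ = 1/ε_s+1/ε₂−1 = 2.011.
Solve for T_s⁴: T_s⁴ = (D₂·T₁⁴ + D₁·T₂⁴)/(D₁+D₂) = 4.905×10¹¹ K⁴.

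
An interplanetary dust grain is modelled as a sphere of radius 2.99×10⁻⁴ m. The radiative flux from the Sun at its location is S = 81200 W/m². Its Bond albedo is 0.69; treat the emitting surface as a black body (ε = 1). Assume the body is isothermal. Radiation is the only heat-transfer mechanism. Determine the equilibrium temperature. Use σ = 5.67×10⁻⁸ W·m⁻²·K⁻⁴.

At equilibrium, absorbed power = emitted power.
Absorbing cross-section = πr² = 2.809×10⁻⁷ m²; emitting surface = 4πr² = 1.123×10⁻⁶ m² (ratio 4).
(1−a)S·A_cross = εσ·A_surf·T⁴  ⇒  T⁴ = (1−a)S/(4σ).
T⁴ = 0.310·81200/(4·5.67×10⁻⁸) = 1.110×10¹¹ K⁴.
T = (1.110×10¹¹)^(1/4).

T ≈ 577 K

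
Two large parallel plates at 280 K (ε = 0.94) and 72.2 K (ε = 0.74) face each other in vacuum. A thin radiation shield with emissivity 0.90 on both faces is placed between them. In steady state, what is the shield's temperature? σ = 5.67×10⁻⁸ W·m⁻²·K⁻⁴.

T_s ≈ 242 K

In steady state the net flux on the hot side equals that on the cold side.
σ(T₁⁴−T_s⁴)/D₁ = σ(T_s⁴−T₂⁴)/D₂, with D₁ = 1/ε₁+1/ε_s−1 = 1.175, D₂ = 1/ε_s+1/ε₂−1 = 1.462.
Solve for T_s⁴: T_s⁴ = (D₂·T₁⁴ + D₁·T₂⁴)/(D₁+D₂) = 3.420×10⁹ K⁴.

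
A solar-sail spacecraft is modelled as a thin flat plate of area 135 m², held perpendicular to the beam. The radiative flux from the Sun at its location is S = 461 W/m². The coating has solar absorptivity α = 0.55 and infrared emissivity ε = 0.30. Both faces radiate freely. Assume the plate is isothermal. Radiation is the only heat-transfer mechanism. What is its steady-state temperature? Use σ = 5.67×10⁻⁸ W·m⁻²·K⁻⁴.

T ≈ 294 K

At equilibrium, absorbed power = emitted power.
Absorbing cross-section = A = 135.0 m²; emitting surface = 2A = 270.0 m² (ratio 2).
αS·A_cross = εσ·A_surf·T⁴  ⇒  T⁴ = αS/(ε·2σ).
T⁴ = 0.550·461/(0.30·2·5.67×10⁻⁸) = 7.453×10⁹ K⁴.
T = (7.453×10⁹)^(1/4).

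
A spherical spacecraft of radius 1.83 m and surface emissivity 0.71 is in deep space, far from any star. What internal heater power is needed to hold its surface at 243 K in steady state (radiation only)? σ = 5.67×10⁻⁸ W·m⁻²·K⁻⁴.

P ≈ 5910 W

P = εσ·4πr²·T⁴.
4πr² = 42.08 m²; T⁴ = 3.487×10⁹ K⁴.
P = 0.71·5.67×10⁻⁸·42.08·3.487×10⁹.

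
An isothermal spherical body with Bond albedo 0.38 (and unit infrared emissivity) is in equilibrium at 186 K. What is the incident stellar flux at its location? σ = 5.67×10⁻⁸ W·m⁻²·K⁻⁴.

(1−a)S·πr² = σ·4πr²·T⁴ ⇒ S = 4σT⁴/(1−a).
S = 4·5.67×10⁻⁸·1.197×10⁹/0.620.

S ≈ 438 W/m²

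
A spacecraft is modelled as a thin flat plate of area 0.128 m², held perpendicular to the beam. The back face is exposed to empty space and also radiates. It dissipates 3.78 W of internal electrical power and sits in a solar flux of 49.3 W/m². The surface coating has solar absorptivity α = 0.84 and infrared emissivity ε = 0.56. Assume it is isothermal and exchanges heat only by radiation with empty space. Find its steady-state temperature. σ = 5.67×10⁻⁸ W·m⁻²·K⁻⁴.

T ≈ 183 K

At steady state, absorbed solar power + internal power = radiated power.
Absorbed: α·S·A_cross = 0.84·49.3·0.1280 = 5.301 W (cross-section A).
Total input = 5.301 + 3.78 = 9.081 W.
Radiated: εσ·A_surf·T⁴ with A_surf = 2A = 0.2560 m².
T⁴ = 9.081/(0.56·5.67×10⁻⁸·0.2560) = 1.117×10⁹ K⁴.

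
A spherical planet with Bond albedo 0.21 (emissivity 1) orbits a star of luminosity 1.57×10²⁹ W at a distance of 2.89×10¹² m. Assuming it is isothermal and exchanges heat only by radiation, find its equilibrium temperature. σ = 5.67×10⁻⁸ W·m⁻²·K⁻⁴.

First find the stellar flux at distance d: S = L/(4πd²) = 1.57×10²⁹/(4π·(2.89×10¹²)²) = 1496 W/m².
For an isothermal sphere, absorbed (1−a)S·πr² = emitted σ·4πr²·T⁴, so T⁴ = (1−a)S/(4σ).
T⁴ = 0.790·1496/(4·5.67×10⁻⁸) = 5.210×10⁹ K⁴.

T ≈ 269 K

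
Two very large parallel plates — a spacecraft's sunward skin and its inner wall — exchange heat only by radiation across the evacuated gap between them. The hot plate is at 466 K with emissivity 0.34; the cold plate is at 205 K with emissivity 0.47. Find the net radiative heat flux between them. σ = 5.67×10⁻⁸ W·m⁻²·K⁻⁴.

q ≈ 633 W/m²

For two infinite grey parallel plates, q = σ(T₁⁴ − T₂⁴)/(1/ε₁ + 1/ε₂ − 1).
T₁⁴ − T₂⁴ = 4.716×10¹⁰ − 1.766×10⁹ = 4.539×10¹⁰ K⁴.
1/ε₁ + 1/ε₂ − 1 = 2.941 + 2.128 − 1 = 4.069.
q = 5.67×10⁻⁸ × 4.539×10¹⁰ / 4.069.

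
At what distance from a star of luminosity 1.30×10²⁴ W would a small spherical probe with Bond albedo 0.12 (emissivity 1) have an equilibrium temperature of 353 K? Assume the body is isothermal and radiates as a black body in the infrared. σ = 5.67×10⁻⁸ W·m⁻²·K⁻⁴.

For an isothermal black-emitting sphere, (1−a)S·πr² = σ·4πr²·T⁴ ⇒ S = 4σT⁴/(1−a).
S = 4·5.67×10⁻⁸·(353)⁴/0.880 = 4002 W/m².
Flux falls as S = L/(4πd²), so d = √(L/(4πS)) = √(1.30×10²⁴/(4π·4002)).

d ≈ 5.08×10⁹ m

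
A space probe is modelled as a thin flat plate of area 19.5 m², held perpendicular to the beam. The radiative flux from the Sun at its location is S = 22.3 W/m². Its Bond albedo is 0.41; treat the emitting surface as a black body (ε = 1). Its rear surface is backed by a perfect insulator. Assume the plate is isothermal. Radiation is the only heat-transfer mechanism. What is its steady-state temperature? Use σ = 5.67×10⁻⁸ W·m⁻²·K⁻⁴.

T ≈ 123 K

At equilibrium, absorbed power = emitted power.
Absorbing cross-section = A = 19.50 m²; emitting surface = A = 19.50 m² (ratio 1).
(1−a)S·A_cross = εσ·A_surf·T⁴  ⇒  T⁴ = (1−a)S/(1σ).
T⁴ = 0.590·22.3/(1·5.67×10⁻⁸) = 2.320×10⁸ K⁴.
T = (2.320×10⁸)^(1/4).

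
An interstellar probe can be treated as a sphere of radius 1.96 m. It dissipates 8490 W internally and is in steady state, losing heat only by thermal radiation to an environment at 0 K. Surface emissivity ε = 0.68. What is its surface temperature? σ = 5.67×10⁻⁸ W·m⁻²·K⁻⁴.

T ≈ 260 K

Steady state: internal power = radiated power, P = εσA T⁴.
Radiating area A = 4πr² = 48.27 m².
T⁴ = P/(εσA) = 8490/(0.68·5.67×10⁻⁸·48.27) = 4.561×10⁹ K⁴.
T = (4.561×10⁹)^(1/4).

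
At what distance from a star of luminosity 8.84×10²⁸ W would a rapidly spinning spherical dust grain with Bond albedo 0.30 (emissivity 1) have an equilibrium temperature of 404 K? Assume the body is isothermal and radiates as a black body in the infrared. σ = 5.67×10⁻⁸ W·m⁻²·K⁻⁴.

d ≈ 9.03×10¹¹ m

For an isothermal black-emitting sphere, (1−a)S·πr² = σ·4πr²·T⁴ ⇒ S = 4σT⁴/(1−a).
S = 4·5.67×10⁻⁸·(404)⁴/0.700 = 8631 W/m².
Flux falls as S = L/(4πd²), so d = √(L/(4πS)) = √(8.84×10²⁸/(4π·8631)).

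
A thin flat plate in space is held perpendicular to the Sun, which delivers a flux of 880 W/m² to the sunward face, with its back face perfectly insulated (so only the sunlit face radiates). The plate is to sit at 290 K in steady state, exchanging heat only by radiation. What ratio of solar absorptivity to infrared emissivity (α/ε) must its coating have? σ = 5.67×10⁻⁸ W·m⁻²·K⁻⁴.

Balance: αS·A = εσ·1A·T⁴ ⇒ α/ε = σT⁴/S.
α/ε = 5.67×10⁻⁸·(290)⁴/880 = 5.67×10⁻⁸·7.073×10⁹/880.

α/ε ≈ 0.456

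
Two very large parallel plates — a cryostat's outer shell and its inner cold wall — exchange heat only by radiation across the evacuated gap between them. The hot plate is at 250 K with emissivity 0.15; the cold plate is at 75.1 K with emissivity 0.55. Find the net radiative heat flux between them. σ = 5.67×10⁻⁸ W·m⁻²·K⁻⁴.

For two infinite grey parallel plates, q = σ(T₁⁴ − T₂⁴)/(1/ε₁ + 1/ε₂ − 1).
T₁⁴ − T₂⁴ = 3.906×10⁹ − 3.181×10⁷ = 3.874×10⁹ K⁴.
1/ε₁ + 1/ε₂ − 1 = 6.667 + 1.818 − 1 = 7.485.
q = 5.67×10⁻⁸ × 3.874×10⁹ / 7.485.

q ≈ 29.4 W/m²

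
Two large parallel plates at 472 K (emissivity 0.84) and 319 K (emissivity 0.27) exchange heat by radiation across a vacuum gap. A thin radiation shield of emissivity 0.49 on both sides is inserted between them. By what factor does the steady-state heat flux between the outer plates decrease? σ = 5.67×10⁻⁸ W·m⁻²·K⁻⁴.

factor ≈ 1.79

Without shield: q₀ = σΔ(T⁴)/(1/ε₁+1/ε₂−1) with denominator 3.894.
With shield the two gaps are in series; the resistances add: (1/ε₁+1/ε_s−1)+(1/ε_s+1/ε₂−1) = 2.231+4.745 = 6.976.
Heat-flux ratio q₀/q = 6.976/3.894.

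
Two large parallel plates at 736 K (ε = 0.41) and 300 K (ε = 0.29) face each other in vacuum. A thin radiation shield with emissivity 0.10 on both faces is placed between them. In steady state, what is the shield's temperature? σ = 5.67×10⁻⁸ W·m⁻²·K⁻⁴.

In steady state the net flux on the hot side equals that on the cold side.
σ(T₁⁴−T_s⁴)/D₁ = σ(T_s⁴−T₂⁴)/D₂, with D₁ = 1/ε₁+1/ε_s−1 = 11.44, D₂ = 1/ε_s+1/ε₂−1 = 12.45.
Solve for T_s⁴: T_s⁴ = (D₂·T₁⁴ + D₁·T₂⁴)/(D₁+D₂) = 1.568×10¹¹ K⁴.

T_s ≈ 629 K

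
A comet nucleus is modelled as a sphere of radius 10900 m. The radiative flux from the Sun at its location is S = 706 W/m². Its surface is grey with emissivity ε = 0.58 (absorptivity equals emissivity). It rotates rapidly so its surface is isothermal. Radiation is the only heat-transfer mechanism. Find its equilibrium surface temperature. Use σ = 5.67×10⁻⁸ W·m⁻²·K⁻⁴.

T ≈ 236 K

At equilibrium, absorbed power = emitted power.
Absorbing cross-section = πr² = 3.733×10⁸ m²; emitting surface = 4πr² = 1.493×10⁹ m² (ratio 4).
εS·A_cross = εσ·A_surf·T⁴  ⇒  T⁴ = S/(4σ)   (ε cancels).
T⁴ = 706/(4·5.67×10⁻⁸) = 3.113×10⁹ K⁴.
T = (3.113×10⁹)^(1/4).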